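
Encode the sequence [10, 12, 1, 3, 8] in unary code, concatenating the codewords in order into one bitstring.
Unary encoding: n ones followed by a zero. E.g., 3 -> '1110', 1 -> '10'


Encode each number as n ones followed by a terminating 0:
  10 -> 11111111110 (11 bits)
  12 -> 1111111111110 (13 bits)
  1 -> 10 (2 bits)
  3 -> 1110 (4 bits)
  8 -> 111111110 (9 bits)
Total length = 11 + 13 + 2 + 4 + 9 = 39 bits.

Unary([10, 12, 1, 3, 8]) = 111111111101111111111110101110111111110 (39 bits)


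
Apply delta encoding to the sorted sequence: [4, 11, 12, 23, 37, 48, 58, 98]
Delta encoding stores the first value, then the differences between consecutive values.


First value: 4
Deltas:
  11 - 4 = 7
  12 - 11 = 1
  23 - 12 = 11
  37 - 23 = 14
  48 - 37 = 11
  58 - 48 = 10
  98 - 58 = 40


Delta encoded: [4, 7, 1, 11, 14, 11, 10, 40]


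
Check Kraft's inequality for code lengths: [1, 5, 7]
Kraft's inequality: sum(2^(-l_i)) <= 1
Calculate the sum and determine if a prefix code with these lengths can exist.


Sum = 2^(-1) + 2^(-5) + 2^(-7)
    = 0.5 + 0.03125 + 0.0078125
    = 69/128 = 0.5390625
Since 0.5390625 <= 1, Kraft's inequality IS satisfied.
A prefix code with these lengths CAN exist.

Kraft sum = 0.5390625. Satisfied.


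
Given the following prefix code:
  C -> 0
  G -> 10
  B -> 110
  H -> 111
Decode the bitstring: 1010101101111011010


Decoding step by step:
Bits 10 -> G
Bits 10 -> G
Bits 10 -> G
Bits 110 -> B
Bits 111 -> H
Bits 10 -> G
Bits 110 -> B
Bits 10 -> G


Decoded message: GGGBHGBG


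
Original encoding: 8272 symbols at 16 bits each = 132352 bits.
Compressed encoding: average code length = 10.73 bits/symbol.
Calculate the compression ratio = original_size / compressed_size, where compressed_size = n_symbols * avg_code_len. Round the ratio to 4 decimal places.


original_size = n_symbols * orig_bits = 8272 * 16 = 132352 bits
compressed_size = n_symbols * avg_code_len = 8272 * 10.73 = 88758.56 bits
ratio = original_size / compressed_size = 132352 / 88758.56 = 1.4911

Compression ratio = 1.4911


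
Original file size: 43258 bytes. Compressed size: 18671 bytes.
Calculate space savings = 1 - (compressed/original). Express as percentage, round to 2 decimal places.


ratio = compressed/original = 18671/43258 = 0.43162
savings = 1 - ratio = 1 - 0.43162 = 0.56838
as a percentage: 0.56838 * 100 = 56.84%

Space savings = 1 - 18671/43258 = 56.84%


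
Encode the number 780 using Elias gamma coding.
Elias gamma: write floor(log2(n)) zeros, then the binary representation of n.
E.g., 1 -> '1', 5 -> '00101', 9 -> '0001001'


num_bits = floor(log2(780)) + 1 = 10
leading_zeros = num_bits - 1 = 9
binary(780) = 1100001100

Elias gamma(780) = '000000000' + '1100001100' = 0000000001100001100 (19 bits)


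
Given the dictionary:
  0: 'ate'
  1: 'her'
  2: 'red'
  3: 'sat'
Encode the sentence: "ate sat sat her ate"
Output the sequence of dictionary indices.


Look up each word in the dictionary:
  'ate' -> 0
  'sat' -> 3
  'sat' -> 3
  'her' -> 1
  'ate' -> 0

Encoded: [0, 3, 3, 1, 0]


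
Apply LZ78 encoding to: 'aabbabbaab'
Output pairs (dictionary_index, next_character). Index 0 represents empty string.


LZ78 encoding steps:
Dictionary: {0: ''}
Step 1: w='' (idx 0), next='a' -> output (0, 'a'), add 'a' as idx 1
Step 2: w='a' (idx 1), next='b' -> output (1, 'b'), add 'ab' as idx 2
Step 3: w='' (idx 0), next='b' -> output (0, 'b'), add 'b' as idx 3
Step 4: w='ab' (idx 2), next='b' -> output (2, 'b'), add 'abb' as idx 4
Step 5: w='a' (idx 1), next='a' -> output (1, 'a'), add 'aa' as idx 5
Step 6: w='b' (idx 3), end of input -> output (3, '')


Encoded: [(0, 'a'), (1, 'b'), (0, 'b'), (2, 'b'), (1, 'a'), (3, '')]


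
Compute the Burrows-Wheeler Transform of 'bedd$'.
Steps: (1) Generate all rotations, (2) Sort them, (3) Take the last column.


Rotations (sorted):
  0: $bedd -> last char: d
  1: bedd$ -> last char: $
  2: d$bed -> last char: d
  3: dd$be -> last char: e
  4: edd$b -> last char: b


BWT = d$deb


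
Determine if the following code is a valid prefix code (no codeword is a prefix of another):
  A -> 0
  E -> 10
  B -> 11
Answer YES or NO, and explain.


Checking each pair (does one codeword prefix another?):
  A='0' vs E='10': no prefix
  A='0' vs B='11': no prefix
  E='10' vs A='0': no prefix
  E='10' vs B='11': no prefix
  B='11' vs A='0': no prefix
  B='11' vs E='10': no prefix
No violation found over all pairs.

YES -- this is a valid prefix code. No codeword is a prefix of any other codeword.


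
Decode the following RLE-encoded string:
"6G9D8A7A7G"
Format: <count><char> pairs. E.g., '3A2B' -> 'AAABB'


Expanding each <count><char> pair:
  6G -> 'GGGGGG'
  9D -> 'DDDDDDDDD'
  8A -> 'AAAAAAAA'
  7A -> 'AAAAAAA'
  7G -> 'GGGGGGG'

Decoded = GGGGGGDDDDDDDDDAAAAAAAAAAAAAAAGGGGGGG


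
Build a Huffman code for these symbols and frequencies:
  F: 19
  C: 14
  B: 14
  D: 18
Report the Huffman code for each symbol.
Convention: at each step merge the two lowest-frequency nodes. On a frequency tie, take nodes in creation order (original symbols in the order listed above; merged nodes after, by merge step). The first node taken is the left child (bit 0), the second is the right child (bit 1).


Huffman tree construction:
Step 1: Merge C(14) + B(14) = 28
Step 2: Merge D(18) + F(19) = 37
Step 3: Merge (C+B)(28) + (D+F)(37) = 65
Read each symbol's code off the tree from the root (left child = 0, right child = 1).

Codes:
  F: 11 (length 2)
  C: 00 (length 2)
  B: 01 (length 2)
  D: 10 (length 2)
Average code length: 130/65 = 2.0000 bits/symbol


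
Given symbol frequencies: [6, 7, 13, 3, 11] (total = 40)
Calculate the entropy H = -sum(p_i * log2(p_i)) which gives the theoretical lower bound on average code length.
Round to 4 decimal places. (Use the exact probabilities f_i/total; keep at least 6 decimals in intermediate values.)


Per-symbol terms -p_i * log2(p_i) with p_i = f_i/40:
  p = 6/40 = 0.150000: log2(p) = -2.736966, -p*log2(p) = 0.410545
  p = 7/40 = 0.175000: log2(p) = -2.514573, -p*log2(p) = 0.440050
  p = 13/40 = 0.325000: log2(p) = -1.621488, -p*log2(p) = 0.526984
  p = 3/40 = 0.075000: log2(p) = -3.736966, -p*log2(p) = 0.280272
  p = 11/40 = 0.275000: log2(p) = -1.862496, -p*log2(p) = 0.512187
H = 0.410545 + 0.440050 + 0.526984 + 0.280272 + 0.512187 = 2.170038

H = 2.17 bits/symbol


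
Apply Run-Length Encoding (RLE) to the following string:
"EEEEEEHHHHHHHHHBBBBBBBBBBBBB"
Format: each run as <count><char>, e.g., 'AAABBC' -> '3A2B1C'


Scanning runs left to right:
  i=0: run of 'E' x 6 -> '6E'
  i=6: run of 'H' x 9 -> '9H'
  i=15: run of 'B' x 13 -> '13B'

RLE = 6E9H13B


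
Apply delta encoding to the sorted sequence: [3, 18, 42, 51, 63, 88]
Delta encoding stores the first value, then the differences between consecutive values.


First value: 3
Deltas:
  18 - 3 = 15
  42 - 18 = 24
  51 - 42 = 9
  63 - 51 = 12
  88 - 63 = 25


Delta encoded: [3, 15, 24, 9, 12, 25]


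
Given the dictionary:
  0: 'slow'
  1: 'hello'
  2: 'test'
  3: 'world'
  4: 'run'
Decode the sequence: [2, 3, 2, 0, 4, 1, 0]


Look up each index in the dictionary:
  2 -> 'test'
  3 -> 'world'
  2 -> 'test'
  0 -> 'slow'
  4 -> 'run'
  1 -> 'hello'
  0 -> 'slow'

Decoded: "test world test slow run hello slow"


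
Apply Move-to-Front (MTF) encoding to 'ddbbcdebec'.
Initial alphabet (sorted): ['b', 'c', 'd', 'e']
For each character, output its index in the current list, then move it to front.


MTF encoding:
'd': index 2 in ['b', 'c', 'd', 'e'] -> ['d', 'b', 'c', 'e']
'd': index 0 in ['d', 'b', 'c', 'e'] -> ['d', 'b', 'c', 'e']
'b': index 1 in ['d', 'b', 'c', 'e'] -> ['b', 'd', 'c', 'e']
'b': index 0 in ['b', 'd', 'c', 'e'] -> ['b', 'd', 'c', 'e']
'c': index 2 in ['b', 'd', 'c', 'e'] -> ['c', 'b', 'd', 'e']
'd': index 2 in ['c', 'b', 'd', 'e'] -> ['d', 'c', 'b', 'e']
'e': index 3 in ['d', 'c', 'b', 'e'] -> ['e', 'd', 'c', 'b']
'b': index 3 in ['e', 'd', 'c', 'b'] -> ['b', 'e', 'd', 'c']
'e': index 1 in ['b', 'e', 'd', 'c'] -> ['e', 'b', 'd', 'c']
'c': index 3 in ['e', 'b', 'd', 'c'] -> ['c', 'e', 'b', 'd']


Output: [2, 0, 1, 0, 2, 2, 3, 3, 1, 3]


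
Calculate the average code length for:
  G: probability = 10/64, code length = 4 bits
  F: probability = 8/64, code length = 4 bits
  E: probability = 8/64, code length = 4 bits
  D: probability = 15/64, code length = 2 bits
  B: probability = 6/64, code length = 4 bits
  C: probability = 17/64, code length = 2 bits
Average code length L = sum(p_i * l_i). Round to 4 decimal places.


Weighted contributions p_i * l_i:
  G: (10/64) * 4 = 40/64
  F: (8/64) * 4 = 32/64
  E: (8/64) * 4 = 32/64
  D: (15/64) * 2 = 30/64
  B: (6/64) * 4 = 24/64
  C: (17/64) * 2 = 34/64
Sum = (40 + 32 + 32 + 30 + 24 + 34)/64 = 192/64

L = 192/64 = 3.0000 bits/symbol


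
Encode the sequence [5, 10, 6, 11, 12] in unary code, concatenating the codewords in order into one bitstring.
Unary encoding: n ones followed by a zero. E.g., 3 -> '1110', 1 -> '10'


Encode each number as n ones followed by a terminating 0:
  5 -> 111110 (6 bits)
  10 -> 11111111110 (11 bits)
  6 -> 1111110 (7 bits)
  11 -> 111111111110 (12 bits)
  12 -> 1111111111110 (13 bits)
Total length = 6 + 11 + 7 + 12 + 13 = 49 bits.

Unary([5, 10, 6, 11, 12]) = 1111101111111111011111101111111111101111111111110 (49 bits)


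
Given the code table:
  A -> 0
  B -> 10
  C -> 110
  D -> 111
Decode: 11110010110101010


Decoding:
111 -> D
10 -> B
0 -> A
10 -> B
110 -> C
10 -> B
10 -> B
10 -> B


Result: DBABCBBB


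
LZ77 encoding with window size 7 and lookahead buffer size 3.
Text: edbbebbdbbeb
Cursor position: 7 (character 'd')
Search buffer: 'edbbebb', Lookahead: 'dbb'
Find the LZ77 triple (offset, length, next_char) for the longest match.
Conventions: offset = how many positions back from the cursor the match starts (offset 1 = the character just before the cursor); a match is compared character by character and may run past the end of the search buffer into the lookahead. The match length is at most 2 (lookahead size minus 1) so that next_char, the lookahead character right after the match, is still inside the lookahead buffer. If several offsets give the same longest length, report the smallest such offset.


Try each offset into the search buffer:
  offset=1 (pos 6, char 'b'): match length 0
  offset=2 (pos 5, char 'b'): match length 0
  offset=3 (pos 4, char 'e'): match length 0
  offset=4 (pos 3, char 'b'): match length 0
  offset=5 (pos 2, char 'b'): match length 0
  offset=6 (pos 1, char 'd'): match length 2
  offset=7 (pos 0, char 'e'): match length 0
Longest match has length 2 at offset 6.
next_char = character at position 7 + 2 = 9 -> 'b'

Best match: offset=6, length=2 (matching 'db' starting at position 1)
LZ77 triple: (6, 2, 'b')


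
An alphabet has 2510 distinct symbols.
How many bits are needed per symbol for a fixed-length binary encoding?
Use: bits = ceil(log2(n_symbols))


log2(2510) = 11.2935
Bracket: 2^11 = 2048 < 2510 <= 2^12 = 4096
So ceil(log2(2510)) = 12

bits = ceil(log2(2510)) = ceil(11.2935) = 12 bits


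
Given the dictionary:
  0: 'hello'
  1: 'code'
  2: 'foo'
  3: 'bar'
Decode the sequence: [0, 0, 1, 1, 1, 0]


Look up each index in the dictionary:
  0 -> 'hello'
  0 -> 'hello'
  1 -> 'code'
  1 -> 'code'
  1 -> 'code'
  0 -> 'hello'

Decoded: "hello hello code code code hello"


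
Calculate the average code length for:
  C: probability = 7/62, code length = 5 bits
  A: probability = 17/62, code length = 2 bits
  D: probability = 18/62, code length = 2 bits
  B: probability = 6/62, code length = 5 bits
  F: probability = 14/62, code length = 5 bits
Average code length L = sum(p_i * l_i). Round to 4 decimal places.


Weighted contributions p_i * l_i:
  C: (7/62) * 5 = 35/62
  A: (17/62) * 2 = 34/62
  D: (18/62) * 2 = 36/62
  B: (6/62) * 5 = 30/62
  F: (14/62) * 5 = 70/62
Sum = (35 + 34 + 36 + 30 + 70)/62 = 205/62

L = 205/62 = 3.3065 bits/symbol


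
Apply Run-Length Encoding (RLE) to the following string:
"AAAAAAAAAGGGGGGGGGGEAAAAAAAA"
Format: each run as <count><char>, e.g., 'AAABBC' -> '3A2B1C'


Scanning runs left to right:
  i=0: run of 'A' x 9 -> '9A'
  i=9: run of 'G' x 10 -> '10G'
  i=19: run of 'E' x 1 -> '1E'
  i=20: run of 'A' x 8 -> '8A'

RLE = 9A10G1E8A


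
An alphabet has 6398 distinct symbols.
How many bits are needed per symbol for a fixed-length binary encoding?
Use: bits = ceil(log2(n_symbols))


log2(6398) = 12.6434
Bracket: 2^12 = 4096 < 6398 <= 2^13 = 8192
So ceil(log2(6398)) = 13

bits = ceil(log2(6398)) = ceil(12.6434) = 13 bits


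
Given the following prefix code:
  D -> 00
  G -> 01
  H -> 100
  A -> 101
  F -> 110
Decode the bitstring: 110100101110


Decoding step by step:
Bits 110 -> F
Bits 100 -> H
Bits 101 -> A
Bits 110 -> F


Decoded message: FHAF


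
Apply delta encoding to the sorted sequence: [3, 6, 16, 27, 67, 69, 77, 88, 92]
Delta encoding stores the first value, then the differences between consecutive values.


First value: 3
Deltas:
  6 - 3 = 3
  16 - 6 = 10
  27 - 16 = 11
  67 - 27 = 40
  69 - 67 = 2
  77 - 69 = 8
  88 - 77 = 11
  92 - 88 = 4


Delta encoded: [3, 3, 10, 11, 40, 2, 8, 11, 4]


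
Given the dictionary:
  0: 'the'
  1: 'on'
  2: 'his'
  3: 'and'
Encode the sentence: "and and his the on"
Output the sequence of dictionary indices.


Look up each word in the dictionary:
  'and' -> 3
  'and' -> 3
  'his' -> 2
  'the' -> 0
  'on' -> 1

Encoded: [3, 3, 2, 0, 1]


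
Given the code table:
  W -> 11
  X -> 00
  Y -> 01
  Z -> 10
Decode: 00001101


Decoding:
00 -> X
00 -> X
11 -> W
01 -> Y


Result: XXWY


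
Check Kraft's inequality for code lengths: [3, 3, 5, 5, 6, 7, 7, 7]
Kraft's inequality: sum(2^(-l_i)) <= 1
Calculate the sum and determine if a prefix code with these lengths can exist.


Sum = 2^(-3) + 2^(-3) + 2^(-5) + 2^(-5) + 2^(-6) + 2^(-7) + 2^(-7) + 2^(-7)
    = 0.125 + 0.125 + 0.03125 + 0.03125 + 0.015625 + 0.0078125 + 0.0078125 + 0.0078125
    = 45/128 = 0.3515625
Since 0.3515625 <= 1, Kraft's inequality IS satisfied.
A prefix code with these lengths CAN exist.

Kraft sum = 0.3515625. Satisfied.


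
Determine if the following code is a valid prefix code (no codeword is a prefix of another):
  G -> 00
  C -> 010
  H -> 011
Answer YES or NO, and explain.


Checking each pair (does one codeword prefix another?):
  G='00' vs C='010': no prefix
  G='00' vs H='011': no prefix
  C='010' vs G='00': no prefix
  C='010' vs H='011': no prefix
  H='011' vs G='00': no prefix
  H='011' vs C='010': no prefix
No violation found over all pairs.

YES -- this is a valid prefix code. No codeword is a prefix of any other codeword.


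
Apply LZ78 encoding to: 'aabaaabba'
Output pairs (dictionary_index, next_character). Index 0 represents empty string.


LZ78 encoding steps:
Dictionary: {0: ''}
Step 1: w='' (idx 0), next='a' -> output (0, 'a'), add 'a' as idx 1
Step 2: w='a' (idx 1), next='b' -> output (1, 'b'), add 'ab' as idx 2
Step 3: w='a' (idx 1), next='a' -> output (1, 'a'), add 'aa' as idx 3
Step 4: w='ab' (idx 2), next='b' -> output (2, 'b'), add 'abb' as idx 4
Step 5: w='a' (idx 1), end of input -> output (1, '')


Encoded: [(0, 'a'), (1, 'b'), (1, 'a'), (2, 'b'), (1, '')]


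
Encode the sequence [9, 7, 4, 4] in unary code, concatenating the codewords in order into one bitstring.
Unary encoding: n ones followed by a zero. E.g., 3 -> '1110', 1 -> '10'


Encode each number as n ones followed by a terminating 0:
  9 -> 1111111110 (10 bits)
  7 -> 11111110 (8 bits)
  4 -> 11110 (5 bits)
  4 -> 11110 (5 bits)
Total length = 10 + 8 + 5 + 5 = 28 bits.

Unary([9, 7, 4, 4]) = 1111111110111111101111011110 (28 bits)


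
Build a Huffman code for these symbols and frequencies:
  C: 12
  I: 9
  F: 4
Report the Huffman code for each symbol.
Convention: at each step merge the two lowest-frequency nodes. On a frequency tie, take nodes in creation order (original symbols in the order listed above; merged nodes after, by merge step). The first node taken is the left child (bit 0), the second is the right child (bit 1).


Huffman tree construction:
Step 1: Merge F(4) + I(9) = 13
Step 2: Merge C(12) + (F+I)(13) = 25
Read each symbol's code off the tree from the root (left child = 0, right child = 1).

Codes:
  C: 0 (length 1)
  I: 11 (length 2)
  F: 10 (length 2)
Average code length: 38/25 = 1.5200 bits/symbol


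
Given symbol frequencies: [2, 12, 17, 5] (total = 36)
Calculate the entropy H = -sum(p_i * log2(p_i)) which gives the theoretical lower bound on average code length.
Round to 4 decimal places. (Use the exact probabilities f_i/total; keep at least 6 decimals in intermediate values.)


Per-symbol terms -p_i * log2(p_i) with p_i = f_i/36:
  p = 2/36 = 0.055556: log2(p) = -4.169925, -p*log2(p) = 0.231663
  p = 12/36 = 0.333333: log2(p) = -1.584963, -p*log2(p) = 0.528321
  p = 17/36 = 0.472222: log2(p) = -1.082462, -p*log2(p) = 0.511163
  p = 5/36 = 0.138889: log2(p) = -2.847997, -p*log2(p) = 0.395555
H = 0.231663 + 0.528321 + 0.511163 + 0.395555 = 1.666702

H = 1.6667 bits/symbol


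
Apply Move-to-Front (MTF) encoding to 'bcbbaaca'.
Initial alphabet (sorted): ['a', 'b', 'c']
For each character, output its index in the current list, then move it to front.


MTF encoding:
'b': index 1 in ['a', 'b', 'c'] -> ['b', 'a', 'c']
'c': index 2 in ['b', 'a', 'c'] -> ['c', 'b', 'a']
'b': index 1 in ['c', 'b', 'a'] -> ['b', 'c', 'a']
'b': index 0 in ['b', 'c', 'a'] -> ['b', 'c', 'a']
'a': index 2 in ['b', 'c', 'a'] -> ['a', 'b', 'c']
'a': index 0 in ['a', 'b', 'c'] -> ['a', 'b', 'c']
'c': index 2 in ['a', 'b', 'c'] -> ['c', 'a', 'b']
'a': index 1 in ['c', 'a', 'b'] -> ['a', 'c', 'b']


Output: [1, 2, 1, 0, 2, 0, 2, 1]


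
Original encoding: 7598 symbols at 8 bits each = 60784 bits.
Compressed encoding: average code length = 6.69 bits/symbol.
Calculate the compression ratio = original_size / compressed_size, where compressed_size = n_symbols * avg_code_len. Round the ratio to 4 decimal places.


original_size = n_symbols * orig_bits = 7598 * 8 = 60784 bits
compressed_size = n_symbols * avg_code_len = 7598 * 6.69 = 50830.62 bits
ratio = original_size / compressed_size = 60784 / 50830.62 = 1.1958

Compression ratio = 1.1958


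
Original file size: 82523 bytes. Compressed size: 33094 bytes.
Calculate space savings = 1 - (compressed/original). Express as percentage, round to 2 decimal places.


ratio = compressed/original = 33094/82523 = 0.401028
savings = 1 - ratio = 1 - 0.401028 = 0.598972
as a percentage: 0.598972 * 100 = 59.9%

Space savings = 1 - 33094/82523 = 59.9%


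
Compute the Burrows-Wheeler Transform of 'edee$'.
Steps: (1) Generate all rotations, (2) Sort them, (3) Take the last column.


Rotations (sorted):
  0: $edee -> last char: e
  1: dee$e -> last char: e
  2: e$ede -> last char: e
  3: edee$ -> last char: $
  4: ee$ed -> last char: d


BWT = eee$d


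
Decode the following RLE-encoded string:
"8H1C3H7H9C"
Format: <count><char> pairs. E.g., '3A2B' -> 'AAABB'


Expanding each <count><char> pair:
  8H -> 'HHHHHHHH'
  1C -> 'C'
  3H -> 'HHH'
  7H -> 'HHHHHHH'
  9C -> 'CCCCCCCCC'

Decoded = HHHHHHHHCHHHHHHHHHHCCCCCCCCC


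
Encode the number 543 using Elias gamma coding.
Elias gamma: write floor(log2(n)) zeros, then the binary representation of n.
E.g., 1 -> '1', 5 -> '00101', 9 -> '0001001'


num_bits = floor(log2(543)) + 1 = 10
leading_zeros = num_bits - 1 = 9
binary(543) = 1000011111

Elias gamma(543) = '000000000' + '1000011111' = 0000000001000011111 (19 bits)


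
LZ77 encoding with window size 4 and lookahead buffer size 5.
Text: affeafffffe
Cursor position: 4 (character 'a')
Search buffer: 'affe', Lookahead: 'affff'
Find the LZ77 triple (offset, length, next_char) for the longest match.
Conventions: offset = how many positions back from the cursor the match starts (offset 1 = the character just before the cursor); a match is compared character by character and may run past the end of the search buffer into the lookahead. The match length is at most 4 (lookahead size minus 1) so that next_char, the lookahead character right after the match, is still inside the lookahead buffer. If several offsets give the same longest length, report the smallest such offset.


Try each offset into the search buffer:
  offset=1 (pos 3, char 'e'): match length 0
  offset=2 (pos 2, char 'f'): match length 0
  offset=3 (pos 1, char 'f'): match length 0
  offset=4 (pos 0, char 'a'): match length 3
Longest match has length 3 at offset 4.
next_char = character at position 4 + 3 = 7 -> 'f'

Best match: offset=4, length=3 (matching 'aff' starting at position 0)
LZ77 triple: (4, 3, 'f')


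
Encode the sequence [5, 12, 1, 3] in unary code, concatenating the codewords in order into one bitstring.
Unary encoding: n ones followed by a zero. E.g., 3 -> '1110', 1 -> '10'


Encode each number as n ones followed by a terminating 0:
  5 -> 111110 (6 bits)
  12 -> 1111111111110 (13 bits)
  1 -> 10 (2 bits)
  3 -> 1110 (4 bits)
Total length = 6 + 13 + 2 + 4 = 25 bits.

Unary([5, 12, 1, 3]) = 1111101111111111110101110 (25 bits)


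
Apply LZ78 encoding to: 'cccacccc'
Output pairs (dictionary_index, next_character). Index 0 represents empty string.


LZ78 encoding steps:
Dictionary: {0: ''}
Step 1: w='' (idx 0), next='c' -> output (0, 'c'), add 'c' as idx 1
Step 2: w='c' (idx 1), next='c' -> output (1, 'c'), add 'cc' as idx 2
Step 3: w='' (idx 0), next='a' -> output (0, 'a'), add 'a' as idx 3
Step 4: w='cc' (idx 2), next='c' -> output (2, 'c'), add 'ccc' as idx 4
Step 5: w='c' (idx 1), end of input -> output (1, '')


Encoded: [(0, 'c'), (1, 'c'), (0, 'a'), (2, 'c'), (1, '')]


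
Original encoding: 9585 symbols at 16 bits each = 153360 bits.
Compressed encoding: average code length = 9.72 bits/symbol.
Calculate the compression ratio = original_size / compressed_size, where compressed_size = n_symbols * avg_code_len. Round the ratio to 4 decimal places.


original_size = n_symbols * orig_bits = 9585 * 16 = 153360 bits
compressed_size = n_symbols * avg_code_len = 9585 * 9.72 = 93166.2 bits
ratio = original_size / compressed_size = 153360 / 93166.2 = 1.6461

Compression ratio = 1.6461


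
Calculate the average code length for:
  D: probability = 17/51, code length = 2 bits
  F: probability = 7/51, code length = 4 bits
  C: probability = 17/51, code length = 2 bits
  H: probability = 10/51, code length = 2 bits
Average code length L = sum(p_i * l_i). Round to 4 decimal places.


Weighted contributions p_i * l_i:
  D: (17/51) * 2 = 34/51
  F: (7/51) * 4 = 28/51
  C: (17/51) * 2 = 34/51
  H: (10/51) * 2 = 20/51
Sum = (34 + 28 + 34 + 20)/51 = 116/51

L = 116/51 = 2.2745 bits/symbol


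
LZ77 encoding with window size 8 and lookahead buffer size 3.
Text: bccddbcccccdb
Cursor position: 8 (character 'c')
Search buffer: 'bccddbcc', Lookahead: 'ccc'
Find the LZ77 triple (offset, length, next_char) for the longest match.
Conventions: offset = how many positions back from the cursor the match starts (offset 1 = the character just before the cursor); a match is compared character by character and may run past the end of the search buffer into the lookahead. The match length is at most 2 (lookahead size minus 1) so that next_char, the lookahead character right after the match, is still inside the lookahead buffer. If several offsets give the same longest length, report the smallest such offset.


Try each offset into the search buffer:
  offset=1 (pos 7, char 'c'): match length 2
  offset=2 (pos 6, char 'c'): match length 2
  offset=3 (pos 5, char 'b'): match length 0
  offset=4 (pos 4, char 'd'): match length 0
  offset=5 (pos 3, char 'd'): match length 0
  offset=6 (pos 2, char 'c'): match length 1
  offset=7 (pos 1, char 'c'): match length 2
  offset=8 (pos 0, char 'b'): match length 0
Longest match has length 2, found at offsets 1, 2, 7; take the smallest, offset 1.
next_char = character at position 8 + 2 = 10 -> 'c'

Best match: offset=1, length=2 (matching 'cc' starting at position 7)
LZ77 triple: (1, 2, 'c')


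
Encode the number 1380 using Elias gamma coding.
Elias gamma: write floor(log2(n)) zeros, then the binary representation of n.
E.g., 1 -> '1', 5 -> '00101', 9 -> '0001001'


num_bits = floor(log2(1380)) + 1 = 11
leading_zeros = num_bits - 1 = 10
binary(1380) = 10101100100

Elias gamma(1380) = '0000000000' + '10101100100' = 000000000010101100100 (21 bits)


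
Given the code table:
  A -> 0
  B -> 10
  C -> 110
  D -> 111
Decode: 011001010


Decoding:
0 -> A
110 -> C
0 -> A
10 -> B
10 -> B


Result: ACABB


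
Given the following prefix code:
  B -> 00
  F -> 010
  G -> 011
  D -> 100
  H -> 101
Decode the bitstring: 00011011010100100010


Decoding step by step:
Bits 00 -> B
Bits 011 -> G
Bits 011 -> G
Bits 010 -> F
Bits 100 -> D
Bits 100 -> D
Bits 010 -> F


Decoded message: BGGFDDF


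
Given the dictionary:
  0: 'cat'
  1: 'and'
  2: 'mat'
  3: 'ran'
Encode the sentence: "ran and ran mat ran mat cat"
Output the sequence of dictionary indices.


Look up each word in the dictionary:
  'ran' -> 3
  'and' -> 1
  'ran' -> 3
  'mat' -> 2
  'ran' -> 3
  'mat' -> 2
  'cat' -> 0

Encoded: [3, 1, 3, 2, 3, 2, 0]


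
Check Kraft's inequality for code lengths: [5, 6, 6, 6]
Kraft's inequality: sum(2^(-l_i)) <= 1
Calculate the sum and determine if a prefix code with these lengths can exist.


Sum = 2^(-5) + 2^(-6) + 2^(-6) + 2^(-6)
    = 0.03125 + 0.015625 + 0.015625 + 0.015625
    = 5/64 = 0.078125
Since 0.078125 <= 1, Kraft's inequality IS satisfied.
A prefix code with these lengths CAN exist.

Kraft sum = 0.078125. Satisfied.


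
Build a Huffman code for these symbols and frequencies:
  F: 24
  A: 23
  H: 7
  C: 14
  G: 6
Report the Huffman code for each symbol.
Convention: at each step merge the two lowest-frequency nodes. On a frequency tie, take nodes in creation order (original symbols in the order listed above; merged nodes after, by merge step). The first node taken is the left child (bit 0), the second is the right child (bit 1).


Huffman tree construction:
Step 1: Merge G(6) + H(7) = 13
Step 2: Merge (G+H)(13) + C(14) = 27
Step 3: Merge A(23) + F(24) = 47
Step 4: Merge ((G+H)+C)(27) + (A+F)(47) = 74
Read each symbol's code off the tree from the root (left child = 0, right child = 1).

Codes:
  F: 11 (length 2)
  A: 10 (length 2)
  H: 001 (length 3)
  C: 01 (length 2)
  G: 000 (length 3)
Average code length: 161/74 = 2.1757 bits/symbol


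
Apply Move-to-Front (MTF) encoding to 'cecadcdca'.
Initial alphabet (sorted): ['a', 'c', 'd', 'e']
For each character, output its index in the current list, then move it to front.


MTF encoding:
'c': index 1 in ['a', 'c', 'd', 'e'] -> ['c', 'a', 'd', 'e']
'e': index 3 in ['c', 'a', 'd', 'e'] -> ['e', 'c', 'a', 'd']
'c': index 1 in ['e', 'c', 'a', 'd'] -> ['c', 'e', 'a', 'd']
'a': index 2 in ['c', 'e', 'a', 'd'] -> ['a', 'c', 'e', 'd']
'd': index 3 in ['a', 'c', 'e', 'd'] -> ['d', 'a', 'c', 'e']
'c': index 2 in ['d', 'a', 'c', 'e'] -> ['c', 'd', 'a', 'e']
'd': index 1 in ['c', 'd', 'a', 'e'] -> ['d', 'c', 'a', 'e']
'c': index 1 in ['d', 'c', 'a', 'e'] -> ['c', 'd', 'a', 'e']
'a': index 2 in ['c', 'd', 'a', 'e'] -> ['a', 'c', 'd', 'e']


Output: [1, 3, 1, 2, 3, 2, 1, 1, 2]


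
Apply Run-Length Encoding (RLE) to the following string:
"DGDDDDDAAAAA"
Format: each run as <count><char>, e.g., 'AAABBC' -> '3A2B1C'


Scanning runs left to right:
  i=0: run of 'D' x 1 -> '1D'
  i=1: run of 'G' x 1 -> '1G'
  i=2: run of 'D' x 5 -> '5D'
  i=7: run of 'A' x 5 -> '5A'

RLE = 1D1G5D5A


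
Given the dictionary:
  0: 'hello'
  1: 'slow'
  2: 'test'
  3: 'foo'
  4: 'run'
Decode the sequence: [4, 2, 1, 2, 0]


Look up each index in the dictionary:
  4 -> 'run'
  2 -> 'test'
  1 -> 'slow'
  2 -> 'test'
  0 -> 'hello'

Decoded: "run test slow test hello"


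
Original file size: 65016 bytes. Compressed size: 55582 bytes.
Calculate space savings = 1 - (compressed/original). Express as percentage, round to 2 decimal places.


ratio = compressed/original = 55582/65016 = 0.854897
savings = 1 - ratio = 1 - 0.854897 = 0.145103
as a percentage: 0.145103 * 100 = 14.51%

Space savings = 1 - 55582/65016 = 14.51%


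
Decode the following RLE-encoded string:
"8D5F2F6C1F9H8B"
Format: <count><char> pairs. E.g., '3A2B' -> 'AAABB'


Expanding each <count><char> pair:
  8D -> 'DDDDDDDD'
  5F -> 'FFFFF'
  2F -> 'FF'
  6C -> 'CCCCCC'
  1F -> 'F'
  9H -> 'HHHHHHHHH'
  8B -> 'BBBBBBBB'

Decoded = DDDDDDDDFFFFFFFCCCCCCFHHHHHHHHHBBBBBBBB


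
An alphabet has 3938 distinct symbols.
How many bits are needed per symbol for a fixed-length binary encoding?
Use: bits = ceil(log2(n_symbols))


log2(3938) = 11.9432
Bracket: 2^11 = 2048 < 3938 <= 2^12 = 4096
So ceil(log2(3938)) = 12

bits = ceil(log2(3938)) = ceil(11.9432) = 12 bits


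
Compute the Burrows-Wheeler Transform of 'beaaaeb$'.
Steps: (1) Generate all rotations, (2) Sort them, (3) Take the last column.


Rotations (sorted):
  0: $beaaaeb -> last char: b
  1: aaaeb$be -> last char: e
  2: aaeb$bea -> last char: a
  3: aeb$beaa -> last char: a
  4: b$beaaae -> last char: e
  5: beaaaeb$ -> last char: $
  6: eaaaeb$b -> last char: b
  7: eb$beaaa -> last char: a


BWT = beaae$ba


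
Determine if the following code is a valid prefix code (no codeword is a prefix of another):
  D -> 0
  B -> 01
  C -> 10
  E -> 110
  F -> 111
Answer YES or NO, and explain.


Checking each pair (does one codeword prefix another?):
  D='0' vs B='01': prefix -- VIOLATION

NO -- this is NOT a valid prefix code. D (0) is a prefix of B (01).


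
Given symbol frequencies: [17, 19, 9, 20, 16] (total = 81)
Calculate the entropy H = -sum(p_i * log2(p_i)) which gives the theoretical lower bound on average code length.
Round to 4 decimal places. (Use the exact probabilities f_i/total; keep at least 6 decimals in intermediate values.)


Per-symbol terms -p_i * log2(p_i) with p_i = f_i/81:
  p = 17/81 = 0.209877: log2(p) = -2.252387, -p*log2(p) = 0.472723
  p = 19/81 = 0.234568: log2(p) = -2.091922, -p*log2(p) = 0.490698
  p = 9/81 = 0.111111: log2(p) = -3.169925, -p*log2(p) = 0.352214
  p = 20/81 = 0.246914: log2(p) = -2.017922, -p*log2(p) = 0.498252
  p = 16/81 = 0.197531: log2(p) = -2.339850, -p*log2(p) = 0.462193
H = 0.472723 + 0.490698 + 0.352214 + 0.498252 + 0.462193 = 2.276080

H = 2.2761 bits/symbol


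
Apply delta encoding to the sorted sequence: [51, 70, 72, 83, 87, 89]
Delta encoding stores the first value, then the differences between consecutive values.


First value: 51
Deltas:
  70 - 51 = 19
  72 - 70 = 2
  83 - 72 = 11
  87 - 83 = 4
  89 - 87 = 2


Delta encoded: [51, 19, 2, 11, 4, 2]


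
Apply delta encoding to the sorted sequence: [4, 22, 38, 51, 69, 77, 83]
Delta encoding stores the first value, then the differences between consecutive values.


First value: 4
Deltas:
  22 - 4 = 18
  38 - 22 = 16
  51 - 38 = 13
  69 - 51 = 18
  77 - 69 = 8
  83 - 77 = 6


Delta encoded: [4, 18, 16, 13, 18, 8, 6]


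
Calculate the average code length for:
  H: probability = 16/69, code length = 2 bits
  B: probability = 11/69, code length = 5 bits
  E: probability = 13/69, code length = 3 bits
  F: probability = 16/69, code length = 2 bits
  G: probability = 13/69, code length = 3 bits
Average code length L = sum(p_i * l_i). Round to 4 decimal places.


Weighted contributions p_i * l_i:
  H: (16/69) * 2 = 32/69
  B: (11/69) * 5 = 55/69
  E: (13/69) * 3 = 39/69
  F: (16/69) * 2 = 32/69
  G: (13/69) * 3 = 39/69
Sum = (32 + 55 + 39 + 32 + 39)/69 = 197/69

L = 197/69 = 2.8551 bits/symbol


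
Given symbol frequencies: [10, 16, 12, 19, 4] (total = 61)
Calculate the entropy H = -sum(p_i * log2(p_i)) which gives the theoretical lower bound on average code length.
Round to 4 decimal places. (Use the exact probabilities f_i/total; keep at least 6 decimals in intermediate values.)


Per-symbol terms -p_i * log2(p_i) with p_i = f_i/61:
  p = 10/61 = 0.163934: log2(p) = -2.608809, -p*log2(p) = 0.427674
  p = 16/61 = 0.262295: log2(p) = -1.930737, -p*log2(p) = 0.506423
  p = 12/61 = 0.196721: log2(p) = -2.345775, -p*log2(p) = 0.461464
  p = 19/61 = 0.311475: log2(p) = -1.682810, -p*log2(p) = 0.524154
  p = 4/61 = 0.065574: log2(p) = -3.930737, -p*log2(p) = 0.257753
H = 0.427674 + 0.506423 + 0.461464 + 0.524154 + 0.257753 = 2.177468

H = 2.1775 bits/symbol


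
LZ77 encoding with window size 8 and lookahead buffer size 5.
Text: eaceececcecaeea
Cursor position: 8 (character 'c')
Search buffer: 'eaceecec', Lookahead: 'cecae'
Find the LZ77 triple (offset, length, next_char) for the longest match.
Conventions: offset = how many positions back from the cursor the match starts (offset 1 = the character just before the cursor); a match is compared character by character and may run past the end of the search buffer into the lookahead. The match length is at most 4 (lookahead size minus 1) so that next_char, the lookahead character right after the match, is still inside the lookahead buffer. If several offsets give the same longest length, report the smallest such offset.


Try each offset into the search buffer:
  offset=1 (pos 7, char 'c'): match length 1
  offset=2 (pos 6, char 'e'): match length 0
  offset=3 (pos 5, char 'c'): match length 3
  offset=4 (pos 4, char 'e'): match length 0
  offset=5 (pos 3, char 'e'): match length 0
  offset=6 (pos 2, char 'c'): match length 2
  offset=7 (pos 1, char 'a'): match length 0
  offset=8 (pos 0, char 'e'): match length 0
Longest match has length 3 at offset 3.
next_char = character at position 8 + 3 = 11 -> 'a'

Best match: offset=3, length=3 (matching 'cec' starting at position 5)
LZ77 triple: (3, 3, 'a')


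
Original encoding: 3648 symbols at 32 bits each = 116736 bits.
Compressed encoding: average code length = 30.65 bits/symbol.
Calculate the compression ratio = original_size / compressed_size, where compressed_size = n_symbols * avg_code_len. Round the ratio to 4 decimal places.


original_size = n_symbols * orig_bits = 3648 * 32 = 116736 bits
compressed_size = n_symbols * avg_code_len = 3648 * 30.65 = 111811.2 bits
ratio = original_size / compressed_size = 116736 / 111811.2 = 1.044

Compression ratio = 1.044


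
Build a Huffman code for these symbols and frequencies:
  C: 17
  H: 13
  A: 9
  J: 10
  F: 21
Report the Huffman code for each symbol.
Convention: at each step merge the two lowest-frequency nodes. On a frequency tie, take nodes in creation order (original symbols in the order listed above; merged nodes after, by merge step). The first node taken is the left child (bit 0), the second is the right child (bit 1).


Huffman tree construction:
Step 1: Merge A(9) + J(10) = 19
Step 2: Merge H(13) + C(17) = 30
Step 3: Merge (A+J)(19) + F(21) = 40
Step 4: Merge (H+C)(30) + ((A+J)+F)(40) = 70
Read each symbol's code off the tree from the root (left child = 0, right child = 1).

Codes:
  C: 01 (length 2)
  H: 00 (length 2)
  A: 100 (length 3)
  J: 101 (length 3)
  F: 11 (length 2)
Average code length: 159/70 = 2.2714 bits/symbol


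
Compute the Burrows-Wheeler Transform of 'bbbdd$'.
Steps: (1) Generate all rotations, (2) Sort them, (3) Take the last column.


Rotations (sorted):
  0: $bbbdd -> last char: d
  1: bbbdd$ -> last char: $
  2: bbdd$b -> last char: b
  3: bdd$bb -> last char: b
  4: d$bbbd -> last char: d
  5: dd$bbb -> last char: b


BWT = d$bbdb


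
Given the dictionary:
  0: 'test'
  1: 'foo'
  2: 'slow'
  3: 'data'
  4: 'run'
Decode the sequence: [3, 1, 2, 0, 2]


Look up each index in the dictionary:
  3 -> 'data'
  1 -> 'foo'
  2 -> 'slow'
  0 -> 'test'
  2 -> 'slow'

Decoded: "data foo slow test slow"


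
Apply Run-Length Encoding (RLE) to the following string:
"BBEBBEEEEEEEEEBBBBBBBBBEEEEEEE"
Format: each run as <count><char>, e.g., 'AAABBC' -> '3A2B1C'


Scanning runs left to right:
  i=0: run of 'B' x 2 -> '2B'
  i=2: run of 'E' x 1 -> '1E'
  i=3: run of 'B' x 2 -> '2B'
  i=5: run of 'E' x 9 -> '9E'
  i=14: run of 'B' x 9 -> '9B'
  i=23: run of 'E' x 7 -> '7E'

RLE = 2B1E2B9E9B7E


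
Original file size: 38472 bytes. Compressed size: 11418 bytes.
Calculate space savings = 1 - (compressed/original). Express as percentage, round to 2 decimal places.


ratio = compressed/original = 11418/38472 = 0.296787
savings = 1 - ratio = 1 - 0.296787 = 0.703213
as a percentage: 0.703213 * 100 = 70.32%

Space savings = 1 - 11418/38472 = 70.32%


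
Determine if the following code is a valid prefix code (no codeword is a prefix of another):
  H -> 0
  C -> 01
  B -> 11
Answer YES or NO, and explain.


Checking each pair (does one codeword prefix another?):
  H='0' vs C='01': prefix -- VIOLATION

NO -- this is NOT a valid prefix code. H (0) is a prefix of C (01).


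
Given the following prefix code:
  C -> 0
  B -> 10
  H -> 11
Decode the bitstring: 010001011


Decoding step by step:
Bits 0 -> C
Bits 10 -> B
Bits 0 -> C
Bits 0 -> C
Bits 10 -> B
Bits 11 -> H


Decoded message: CBCCBH


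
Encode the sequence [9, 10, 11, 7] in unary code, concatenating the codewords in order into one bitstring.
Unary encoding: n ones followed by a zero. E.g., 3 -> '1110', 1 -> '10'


Encode each number as n ones followed by a terminating 0:
  9 -> 1111111110 (10 bits)
  10 -> 11111111110 (11 bits)
  11 -> 111111111110 (12 bits)
  7 -> 11111110 (8 bits)
Total length = 10 + 11 + 12 + 8 = 41 bits.

Unary([9, 10, 11, 7]) = 11111111101111111111011111111111011111110 (41 bits)


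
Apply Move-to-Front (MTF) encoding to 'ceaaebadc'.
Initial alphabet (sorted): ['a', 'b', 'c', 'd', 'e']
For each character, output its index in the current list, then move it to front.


MTF encoding:
'c': index 2 in ['a', 'b', 'c', 'd', 'e'] -> ['c', 'a', 'b', 'd', 'e']
'e': index 4 in ['c', 'a', 'b', 'd', 'e'] -> ['e', 'c', 'a', 'b', 'd']
'a': index 2 in ['e', 'c', 'a', 'b', 'd'] -> ['a', 'e', 'c', 'b', 'd']
'a': index 0 in ['a', 'e', 'c', 'b', 'd'] -> ['a', 'e', 'c', 'b', 'd']
'e': index 1 in ['a', 'e', 'c', 'b', 'd'] -> ['e', 'a', 'c', 'b', 'd']
'b': index 3 in ['e', 'a', 'c', 'b', 'd'] -> ['b', 'e', 'a', 'c', 'd']
'a': index 2 in ['b', 'e', 'a', 'c', 'd'] -> ['a', 'b', 'e', 'c', 'd']
'd': index 4 in ['a', 'b', 'e', 'c', 'd'] -> ['d', 'a', 'b', 'e', 'c']
'c': index 4 in ['d', 'a', 'b', 'e', 'c'] -> ['c', 'd', 'a', 'b', 'e']


Output: [2, 4, 2, 0, 1, 3, 2, 4, 4]


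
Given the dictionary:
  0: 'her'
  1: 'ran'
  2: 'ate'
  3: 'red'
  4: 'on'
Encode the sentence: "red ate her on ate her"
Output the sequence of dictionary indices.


Look up each word in the dictionary:
  'red' -> 3
  'ate' -> 2
  'her' -> 0
  'on' -> 4
  'ate' -> 2
  'her' -> 0

Encoded: [3, 2, 0, 4, 2, 0]


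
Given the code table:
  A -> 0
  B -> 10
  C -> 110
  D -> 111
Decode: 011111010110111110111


Decoding:
0 -> A
111 -> D
110 -> C
10 -> B
110 -> C
111 -> D
110 -> C
111 -> D


Result: ADCBCDCD


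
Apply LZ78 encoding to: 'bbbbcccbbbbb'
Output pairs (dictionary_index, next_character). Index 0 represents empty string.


LZ78 encoding steps:
Dictionary: {0: ''}
Step 1: w='' (idx 0), next='b' -> output (0, 'b'), add 'b' as idx 1
Step 2: w='b' (idx 1), next='b' -> output (1, 'b'), add 'bb' as idx 2
Step 3: w='b' (idx 1), next='c' -> output (1, 'c'), add 'bc' as idx 3
Step 4: w='' (idx 0), next='c' -> output (0, 'c'), add 'c' as idx 4
Step 5: w='c' (idx 4), next='b' -> output (4, 'b'), add 'cb' as idx 5
Step 6: w='bb' (idx 2), next='b' -> output (2, 'b'), add 'bbb' as idx 6
Step 7: w='b' (idx 1), end of input -> output (1, '')


Encoded: [(0, 'b'), (1, 'b'), (1, 'c'), (0, 'c'), (4, 'b'), (2, 'b'), (1, '')]


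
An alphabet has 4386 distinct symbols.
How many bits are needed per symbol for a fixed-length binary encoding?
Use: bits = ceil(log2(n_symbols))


log2(4386) = 12.0987
Bracket: 2^12 = 4096 < 4386 <= 2^13 = 8192
So ceil(log2(4386)) = 13

bits = ceil(log2(4386)) = ceil(12.0987) = 13 bits


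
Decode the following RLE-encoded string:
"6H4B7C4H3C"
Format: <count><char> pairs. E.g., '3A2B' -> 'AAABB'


Expanding each <count><char> pair:
  6H -> 'HHHHHH'
  4B -> 'BBBB'
  7C -> 'CCCCCCC'
  4H -> 'HHHH'
  3C -> 'CCC'

Decoded = HHHHHHBBBBCCCCCCCHHHHCCC


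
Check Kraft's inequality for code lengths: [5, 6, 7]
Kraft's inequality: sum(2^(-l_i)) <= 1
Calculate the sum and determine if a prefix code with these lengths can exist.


Sum = 2^(-5) + 2^(-6) + 2^(-7)
    = 0.03125 + 0.015625 + 0.0078125
    = 7/128 = 0.0546875
Since 0.0546875 <= 1, Kraft's inequality IS satisfied.
A prefix code with these lengths CAN exist.

Kraft sum = 0.0546875. Satisfied.
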